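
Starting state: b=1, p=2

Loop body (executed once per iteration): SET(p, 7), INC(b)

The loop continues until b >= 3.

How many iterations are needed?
2

Tracing iterations:
Initial: b=1, p=2
After iteration 1: b=2, p=7
After iteration 2: b=3, p=7
b >= 3 now holds, so the loop exits after 2 iterations.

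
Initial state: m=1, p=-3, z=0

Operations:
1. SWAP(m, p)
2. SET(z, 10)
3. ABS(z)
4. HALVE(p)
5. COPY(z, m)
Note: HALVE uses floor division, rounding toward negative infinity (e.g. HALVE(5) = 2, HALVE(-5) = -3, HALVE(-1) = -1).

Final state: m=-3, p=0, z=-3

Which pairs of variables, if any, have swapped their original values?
(z, p)

Comparing initial and final values:
m: 1 → -3
z: 0 → -3
p: -3 → 0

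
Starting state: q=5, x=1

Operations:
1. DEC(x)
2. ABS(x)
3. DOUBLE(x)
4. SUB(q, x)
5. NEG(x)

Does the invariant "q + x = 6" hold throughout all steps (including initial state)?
No, violated after step 1

The invariant is violated after step 1.

State at each step:
Initial: q=5, x=1
After step 1: q=5, x=0
After step 2: q=5, x=0
After step 3: q=5, x=0
After step 4: q=5, x=0
After step 5: q=5, x=0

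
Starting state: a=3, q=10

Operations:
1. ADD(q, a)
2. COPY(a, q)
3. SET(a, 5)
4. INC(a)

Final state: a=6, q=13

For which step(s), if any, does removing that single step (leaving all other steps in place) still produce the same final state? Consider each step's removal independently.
Step(s) 2

Testing removal of each single step:
Without step 1: final = a=6, q=10 (different)
Without step 2: final = a=6, q=13 (same)
Without step 3: final = a=14, q=13 (different)
Without step 4: final = a=5, q=13 (different)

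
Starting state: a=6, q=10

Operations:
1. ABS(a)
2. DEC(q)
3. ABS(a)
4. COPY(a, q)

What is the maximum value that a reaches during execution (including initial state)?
9

Values of a at each step:
Initial: a = 6
After step 1: a = 6
After step 2: a = 6
After step 3: a = 6
After step 4: a = 9 ← maximum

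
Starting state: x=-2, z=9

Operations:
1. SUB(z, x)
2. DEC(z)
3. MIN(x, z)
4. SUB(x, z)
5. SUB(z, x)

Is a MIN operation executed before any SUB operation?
No

First MIN: step 3
First SUB: step 1
Since 3 > 1, SUB comes first.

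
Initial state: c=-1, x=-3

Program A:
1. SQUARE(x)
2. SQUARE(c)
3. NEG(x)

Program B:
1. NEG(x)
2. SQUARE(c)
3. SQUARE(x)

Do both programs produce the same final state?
No

Program A final state: c=1, x=-9
Program B final state: c=1, x=9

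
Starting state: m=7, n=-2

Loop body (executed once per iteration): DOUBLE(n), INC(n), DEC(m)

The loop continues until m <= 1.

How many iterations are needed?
6

Tracing iterations:
Initial: m=7, n=-2
After iteration 1: m=6, n=-3
After iteration 2: m=5, n=-5
After iteration 3: m=4, n=-9
After iteration 4: m=3, n=-17
After iteration 5: m=2, n=-33
After iteration 6: m=1, n=-65
m <= 1 now holds, so the loop exits after 6 iterations.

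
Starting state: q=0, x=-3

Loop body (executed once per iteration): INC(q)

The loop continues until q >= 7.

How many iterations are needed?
7

Tracing iterations:
Initial: q=0, x=-3
After iteration 1: q=1, x=-3
After iteration 2: q=2, x=-3
After iteration 3: q=3, x=-3
After iteration 4: q=4, x=-3
After iteration 5: q=5, x=-3
After iteration 6: q=6, x=-3
After iteration 7: q=7, x=-3
q >= 7 now holds, so the loop exits after 7 iterations.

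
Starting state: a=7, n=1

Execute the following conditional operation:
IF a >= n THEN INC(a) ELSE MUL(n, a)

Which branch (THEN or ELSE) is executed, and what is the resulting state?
Branch: THEN, Final state: a=8, n=1

Evaluating condition: a >= n
a = 7, n = 1
Condition is True, so THEN branch executes
After INC(a): a=8, n=1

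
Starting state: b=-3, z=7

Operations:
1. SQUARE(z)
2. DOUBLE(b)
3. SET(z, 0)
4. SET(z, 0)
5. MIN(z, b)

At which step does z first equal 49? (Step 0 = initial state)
Step 1

Tracing z:
Initial: z = 7
After step 1: z = 49 ← first occurrence
After step 2: z = 49
After step 3: z = 0
After step 4: z = 0
After step 5: z = -6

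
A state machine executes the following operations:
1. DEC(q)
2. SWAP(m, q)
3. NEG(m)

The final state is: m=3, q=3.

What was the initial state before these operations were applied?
m=3, q=-2

Working backwards:
Final state: m=3, q=3
Before step 3 (NEG(m)): m=-3, q=3
Before step 2 (SWAP(m, q)): m=3, q=-3
Before step 1 (DEC(q)): m=3, q=-2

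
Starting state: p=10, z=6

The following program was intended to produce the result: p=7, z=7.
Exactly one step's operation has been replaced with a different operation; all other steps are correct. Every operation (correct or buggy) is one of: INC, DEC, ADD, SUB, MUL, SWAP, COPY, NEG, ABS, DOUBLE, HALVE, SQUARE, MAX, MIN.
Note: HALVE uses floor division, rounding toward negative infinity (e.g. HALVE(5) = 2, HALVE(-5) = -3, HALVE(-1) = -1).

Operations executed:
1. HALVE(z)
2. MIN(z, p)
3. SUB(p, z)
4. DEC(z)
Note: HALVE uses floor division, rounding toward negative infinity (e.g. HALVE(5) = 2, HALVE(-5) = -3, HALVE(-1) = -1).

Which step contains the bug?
Step 4

Trace with buggy code:
Initial: p=10, z=6
After step 1: p=10, z=3
After step 2: p=10, z=3
After step 3: p=7, z=3
After step 4: p=7, z=2
Actual final p=7, z=2 ≠ expected p=7, z=7.
Step 4 is the only position where a single-operation replacement can produce the expected result.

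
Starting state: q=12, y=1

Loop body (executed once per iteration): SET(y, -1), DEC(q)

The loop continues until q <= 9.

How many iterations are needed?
3

Tracing iterations:
Initial: q=12, y=1
After iteration 1: q=11, y=-1
After iteration 2: q=10, y=-1
After iteration 3: q=9, y=-1
q <= 9 now holds, so the loop exits after 3 iterations.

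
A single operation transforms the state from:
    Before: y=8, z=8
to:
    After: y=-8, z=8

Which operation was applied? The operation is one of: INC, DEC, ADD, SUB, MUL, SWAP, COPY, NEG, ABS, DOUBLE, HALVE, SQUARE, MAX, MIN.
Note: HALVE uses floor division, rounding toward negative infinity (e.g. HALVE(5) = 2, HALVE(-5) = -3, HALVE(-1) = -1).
NEG(y)

Analyzing the change:
Before: y=8, z=8
After: y=-8, z=8
Variable y changed from 8 to -8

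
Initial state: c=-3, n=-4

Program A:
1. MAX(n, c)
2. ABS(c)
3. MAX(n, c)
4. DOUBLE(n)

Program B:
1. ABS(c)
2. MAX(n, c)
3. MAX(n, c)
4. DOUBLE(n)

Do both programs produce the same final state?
Yes

Program A final state: c=3, n=6
Program B final state: c=3, n=6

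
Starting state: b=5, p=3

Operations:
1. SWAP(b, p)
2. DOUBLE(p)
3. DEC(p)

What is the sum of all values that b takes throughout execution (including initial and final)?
14

Values of b at each step:
Initial: b = 5
After step 1: b = 3
After step 2: b = 3
After step 3: b = 3
Sum = 5 + 3 + 3 + 3 = 14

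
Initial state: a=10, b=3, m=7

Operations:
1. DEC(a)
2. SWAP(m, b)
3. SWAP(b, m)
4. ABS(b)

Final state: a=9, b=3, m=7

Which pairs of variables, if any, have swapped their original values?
None

Comparing initial and final values:
b: 3 → 3
a: 10 → 9
m: 7 → 7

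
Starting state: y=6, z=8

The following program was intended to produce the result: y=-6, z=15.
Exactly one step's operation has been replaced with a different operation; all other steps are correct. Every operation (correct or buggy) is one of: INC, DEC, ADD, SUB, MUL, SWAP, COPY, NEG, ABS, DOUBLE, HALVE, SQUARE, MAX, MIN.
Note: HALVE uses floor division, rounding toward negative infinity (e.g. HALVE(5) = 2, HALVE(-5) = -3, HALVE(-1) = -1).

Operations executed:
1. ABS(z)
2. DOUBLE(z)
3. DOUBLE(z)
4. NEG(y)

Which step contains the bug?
Step 3

Trace with buggy code:
Initial: y=6, z=8
After step 1: y=6, z=8
After step 2: y=6, z=16
After step 3: y=6, z=32
After step 4: y=-6, z=32
Actual final y=-6, z=32 ≠ expected y=-6, z=15.
Step 3 is the only position where a single-operation replacement can produce the expected result.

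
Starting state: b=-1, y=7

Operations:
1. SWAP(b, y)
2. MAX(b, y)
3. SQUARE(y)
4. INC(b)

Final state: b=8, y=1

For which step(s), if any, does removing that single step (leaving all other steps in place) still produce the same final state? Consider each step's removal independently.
Step(s) 2

Testing removal of each single step:
Without step 1: final = b=8, y=49 (different)
Without step 2: final = b=8, y=1 (same)
Without step 3: final = b=8, y=-1 (different)
Without step 4: final = b=7, y=1 (different)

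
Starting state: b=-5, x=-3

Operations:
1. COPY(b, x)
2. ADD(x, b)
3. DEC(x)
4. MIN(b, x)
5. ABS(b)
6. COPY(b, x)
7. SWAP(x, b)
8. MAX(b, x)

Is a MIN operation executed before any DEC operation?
No

First MIN: step 4
First DEC: step 3
Since 4 > 3, DEC comes first.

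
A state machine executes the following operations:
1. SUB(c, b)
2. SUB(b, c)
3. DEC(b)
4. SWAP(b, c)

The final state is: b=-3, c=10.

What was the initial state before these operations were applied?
b=8, c=5

Working backwards:
Final state: b=-3, c=10
Before step 4 (SWAP(b, c)): b=10, c=-3
Before step 3 (DEC(b)): b=11, c=-3
Before step 2 (SUB(b, c)): b=8, c=-3
Before step 1 (SUB(c, b)): b=8, c=5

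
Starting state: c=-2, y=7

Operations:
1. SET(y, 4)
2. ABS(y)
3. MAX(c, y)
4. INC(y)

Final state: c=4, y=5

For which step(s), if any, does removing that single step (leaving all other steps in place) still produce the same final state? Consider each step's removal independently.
Step(s) 2

Testing removal of each single step:
Without step 1: final = c=7, y=8 (different)
Without step 2: final = c=4, y=5 (same)
Without step 3: final = c=-2, y=5 (different)
Without step 4: final = c=4, y=4 (different)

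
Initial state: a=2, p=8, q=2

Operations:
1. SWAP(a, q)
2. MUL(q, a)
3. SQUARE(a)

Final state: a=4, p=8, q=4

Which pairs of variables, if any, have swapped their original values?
None

Comparing initial and final values:
a: 2 → 4
q: 2 → 4
p: 8 → 8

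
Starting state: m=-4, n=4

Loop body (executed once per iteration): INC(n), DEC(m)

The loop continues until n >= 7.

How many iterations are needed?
3

Tracing iterations:
Initial: m=-4, n=4
After iteration 1: m=-5, n=5
After iteration 2: m=-6, n=6
After iteration 3: m=-7, n=7
n >= 7 now holds, so the loop exits after 3 iterations.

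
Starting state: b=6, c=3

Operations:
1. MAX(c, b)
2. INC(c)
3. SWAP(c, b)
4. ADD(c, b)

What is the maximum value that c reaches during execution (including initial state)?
13

Values of c at each step:
Initial: c = 3
After step 1: c = 6
After step 2: c = 7
After step 3: c = 6
After step 4: c = 13 ← maximum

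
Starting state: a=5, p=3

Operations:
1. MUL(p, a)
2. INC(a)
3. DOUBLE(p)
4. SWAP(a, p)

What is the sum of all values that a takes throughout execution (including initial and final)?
52

Values of a at each step:
Initial: a = 5
After step 1: a = 5
After step 2: a = 6
After step 3: a = 6
After step 4: a = 30
Sum = 5 + 5 + 6 + 6 + 30 = 52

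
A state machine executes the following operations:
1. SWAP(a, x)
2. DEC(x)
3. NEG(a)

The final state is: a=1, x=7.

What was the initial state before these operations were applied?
a=8, x=-1

Working backwards:
Final state: a=1, x=7
Before step 3 (NEG(a)): a=-1, x=7
Before step 2 (DEC(x)): a=-1, x=8
Before step 1 (SWAP(a, x)): a=8, x=-1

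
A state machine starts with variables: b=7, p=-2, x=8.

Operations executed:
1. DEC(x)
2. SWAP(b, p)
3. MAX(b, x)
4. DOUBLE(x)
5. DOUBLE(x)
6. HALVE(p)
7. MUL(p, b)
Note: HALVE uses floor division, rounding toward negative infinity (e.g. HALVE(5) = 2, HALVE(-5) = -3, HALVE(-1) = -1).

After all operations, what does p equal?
p = 21

Tracing execution:
Step 1: DEC(x) → p = -2
Step 2: SWAP(b, p) → p = 7
Step 3: MAX(b, x) → p = 7
Step 4: DOUBLE(x) → p = 7
Step 5: DOUBLE(x) → p = 7
Step 6: HALVE(p) → p = 3
Step 7: MUL(p, b) → p = 21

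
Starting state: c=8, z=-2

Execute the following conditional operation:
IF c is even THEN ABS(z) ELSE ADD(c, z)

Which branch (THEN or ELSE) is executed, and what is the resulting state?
Branch: THEN, Final state: c=8, z=2

Evaluating condition: c is even
Condition is True, so THEN branch executes
After ABS(z): c=8, z=2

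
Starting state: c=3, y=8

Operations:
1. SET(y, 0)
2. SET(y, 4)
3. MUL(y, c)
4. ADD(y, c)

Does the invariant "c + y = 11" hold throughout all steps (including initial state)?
No, violated after step 1

The invariant is violated after step 1.

State at each step:
Initial: c=3, y=8
After step 1: c=3, y=0
After step 2: c=3, y=4
After step 3: c=3, y=12
After step 4: c=3, y=15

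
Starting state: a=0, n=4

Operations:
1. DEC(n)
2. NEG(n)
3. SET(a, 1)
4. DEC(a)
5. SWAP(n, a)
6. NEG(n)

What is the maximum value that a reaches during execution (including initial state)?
1

Values of a at each step:
Initial: a = 0
After step 1: a = 0
After step 2: a = 0
After step 3: a = 1 ← maximum
After step 4: a = 0
After step 5: a = -3
After step 6: a = -3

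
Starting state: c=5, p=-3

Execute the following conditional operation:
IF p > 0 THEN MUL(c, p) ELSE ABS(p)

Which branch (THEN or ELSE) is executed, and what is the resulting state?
Branch: ELSE, Final state: c=5, p=3

Evaluating condition: p > 0
p = -3
Condition is False, so ELSE branch executes
After ABS(p): c=5, p=3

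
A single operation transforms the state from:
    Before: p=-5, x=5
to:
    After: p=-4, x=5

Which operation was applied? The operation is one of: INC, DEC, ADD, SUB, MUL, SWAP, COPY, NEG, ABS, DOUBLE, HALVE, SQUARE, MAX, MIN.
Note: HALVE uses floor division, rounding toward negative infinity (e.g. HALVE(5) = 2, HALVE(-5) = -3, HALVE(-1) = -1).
INC(p)

Analyzing the change:
Before: p=-5, x=5
After: p=-4, x=5
Variable p changed from -5 to -4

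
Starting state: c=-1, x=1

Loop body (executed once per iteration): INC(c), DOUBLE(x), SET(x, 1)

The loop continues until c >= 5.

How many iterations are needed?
6

Tracing iterations:
Initial: c=-1, x=1
After iteration 1: c=0, x=1
After iteration 2: c=1, x=1
After iteration 3: c=2, x=1
After iteration 4: c=3, x=1
After iteration 5: c=4, x=1
After iteration 6: c=5, x=1
c >= 5 now holds, so the loop exits after 6 iterations.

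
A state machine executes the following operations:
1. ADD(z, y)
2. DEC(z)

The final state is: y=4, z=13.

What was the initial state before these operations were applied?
y=4, z=10

Working backwards:
Final state: y=4, z=13
Before step 2 (DEC(z)): y=4, z=14
Before step 1 (ADD(z, y)): y=4, z=10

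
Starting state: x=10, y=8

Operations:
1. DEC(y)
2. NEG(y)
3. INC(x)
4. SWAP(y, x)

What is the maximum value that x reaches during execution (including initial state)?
11

Values of x at each step:
Initial: x = 10
After step 1: x = 10
After step 2: x = 10
After step 3: x = 11 ← maximum
After step 4: x = -7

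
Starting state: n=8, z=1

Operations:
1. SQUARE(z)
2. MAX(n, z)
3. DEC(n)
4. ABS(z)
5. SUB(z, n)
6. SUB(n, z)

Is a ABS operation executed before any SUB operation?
Yes

First ABS: step 4
First SUB: step 5
Since 4 < 5, ABS comes first.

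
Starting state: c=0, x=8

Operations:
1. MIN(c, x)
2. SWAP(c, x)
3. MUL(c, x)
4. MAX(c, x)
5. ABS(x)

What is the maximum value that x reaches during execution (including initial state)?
8

Values of x at each step:
Initial: x = 8 ← maximum
After step 1: x = 8
After step 2: x = 0
After step 3: x = 0
After step 4: x = 0
After step 5: x = 0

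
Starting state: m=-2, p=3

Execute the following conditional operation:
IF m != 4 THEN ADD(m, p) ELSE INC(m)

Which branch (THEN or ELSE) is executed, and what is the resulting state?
Branch: THEN, Final state: m=1, p=3

Evaluating condition: m != 4
m = -2
Condition is True, so THEN branch executes
After ADD(m, p): m=1, p=3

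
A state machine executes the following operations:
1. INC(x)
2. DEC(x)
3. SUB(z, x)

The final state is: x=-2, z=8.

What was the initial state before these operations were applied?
x=-2, z=6

Working backwards:
Final state: x=-2, z=8
Before step 3 (SUB(z, x)): x=-2, z=6
Before step 2 (DEC(x)): x=-1, z=6
Before step 1 (INC(x)): x=-2, z=6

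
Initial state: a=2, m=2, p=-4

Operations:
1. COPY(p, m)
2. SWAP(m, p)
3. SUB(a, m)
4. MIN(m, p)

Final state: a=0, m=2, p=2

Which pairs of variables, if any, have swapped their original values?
None

Comparing initial and final values:
m: 2 → 2
p: -4 → 2
a: 2 → 0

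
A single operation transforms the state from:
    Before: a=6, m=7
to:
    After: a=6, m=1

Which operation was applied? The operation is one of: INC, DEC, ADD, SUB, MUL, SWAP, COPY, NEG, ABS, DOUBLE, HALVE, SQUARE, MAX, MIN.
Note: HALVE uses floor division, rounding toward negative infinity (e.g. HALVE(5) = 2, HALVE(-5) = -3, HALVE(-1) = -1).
SUB(m, a)

Analyzing the change:
Before: a=6, m=7
After: a=6, m=1
Variable m changed from 7 to 1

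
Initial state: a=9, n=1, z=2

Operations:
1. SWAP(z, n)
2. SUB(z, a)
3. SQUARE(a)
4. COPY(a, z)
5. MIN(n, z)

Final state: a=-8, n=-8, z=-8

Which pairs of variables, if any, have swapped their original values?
None

Comparing initial and final values:
a: 9 → -8
z: 2 → -8
n: 1 → -8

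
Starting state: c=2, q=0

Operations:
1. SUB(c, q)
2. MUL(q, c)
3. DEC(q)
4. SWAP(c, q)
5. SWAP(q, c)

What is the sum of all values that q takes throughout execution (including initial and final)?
0

Values of q at each step:
Initial: q = 0
After step 1: q = 0
After step 2: q = 0
After step 3: q = -1
After step 4: q = 2
After step 5: q = -1
Sum = 0 + 0 + 0 + -1 + 2 + -1 = 0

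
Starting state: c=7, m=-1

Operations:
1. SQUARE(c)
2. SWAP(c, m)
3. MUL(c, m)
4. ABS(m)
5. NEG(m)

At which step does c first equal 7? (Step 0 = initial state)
Step 0

Tracing c:
Initial: c = 7 ← first occurrence
After step 1: c = 49
After step 2: c = -1
After step 3: c = -49
After step 4: c = -49
After step 5: c = -49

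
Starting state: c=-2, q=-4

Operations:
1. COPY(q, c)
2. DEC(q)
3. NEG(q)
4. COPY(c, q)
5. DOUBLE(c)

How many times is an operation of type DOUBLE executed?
1

Counting DOUBLE operations:
Step 5: DOUBLE(c) ← DOUBLE
Total: 1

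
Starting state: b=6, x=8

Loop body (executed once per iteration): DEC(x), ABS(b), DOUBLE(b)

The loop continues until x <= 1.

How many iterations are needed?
7

Tracing iterations:
Initial: b=6, x=8
After iteration 1: b=12, x=7
After iteration 2: b=24, x=6
After iteration 3: b=48, x=5
After iteration 4: b=96, x=4
After iteration 5: b=192, x=3
After iteration 6: b=384, x=2
After iteration 7: b=768, x=1
x <= 1 now holds, so the loop exits after 7 iterations.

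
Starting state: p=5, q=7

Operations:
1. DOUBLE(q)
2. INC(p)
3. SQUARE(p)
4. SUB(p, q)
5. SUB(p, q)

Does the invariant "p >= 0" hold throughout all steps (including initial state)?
Yes

The invariant holds at every step.

State at each step:
Initial: p=5, q=7
After step 1: p=5, q=14
After step 2: p=6, q=14
After step 3: p=36, q=14
After step 4: p=22, q=14
After step 5: p=8, q=14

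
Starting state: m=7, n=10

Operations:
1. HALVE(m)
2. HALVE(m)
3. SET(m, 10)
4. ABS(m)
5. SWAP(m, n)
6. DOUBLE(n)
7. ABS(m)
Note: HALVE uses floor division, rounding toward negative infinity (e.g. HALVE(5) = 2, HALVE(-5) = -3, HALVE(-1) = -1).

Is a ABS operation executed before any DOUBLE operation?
Yes

First ABS: step 4
First DOUBLE: step 6
Since 4 < 6, ABS comes first.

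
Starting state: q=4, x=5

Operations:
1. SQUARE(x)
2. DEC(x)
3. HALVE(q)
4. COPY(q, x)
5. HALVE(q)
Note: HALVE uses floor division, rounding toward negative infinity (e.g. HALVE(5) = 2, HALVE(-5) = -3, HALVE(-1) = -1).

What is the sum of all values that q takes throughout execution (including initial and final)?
50

Values of q at each step:
Initial: q = 4
After step 1: q = 4
After step 2: q = 4
After step 3: q = 2
After step 4: q = 24
After step 5: q = 12
Sum = 4 + 4 + 4 + 2 + 24 + 12 = 50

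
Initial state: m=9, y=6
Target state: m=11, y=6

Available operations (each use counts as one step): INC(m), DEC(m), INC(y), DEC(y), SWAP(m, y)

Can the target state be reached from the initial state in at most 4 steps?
Yes

Path (2 steps): INC(m) → INC(m)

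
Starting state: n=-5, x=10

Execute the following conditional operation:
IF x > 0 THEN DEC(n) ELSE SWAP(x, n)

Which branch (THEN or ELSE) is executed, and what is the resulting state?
Branch: THEN, Final state: n=-6, x=10

Evaluating condition: x > 0
x = 10
Condition is True, so THEN branch executes
After DEC(n): n=-6, x=10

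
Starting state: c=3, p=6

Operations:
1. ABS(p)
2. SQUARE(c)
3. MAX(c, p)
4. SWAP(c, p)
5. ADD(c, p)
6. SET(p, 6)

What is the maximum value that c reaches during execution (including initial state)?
15

Values of c at each step:
Initial: c = 3
After step 1: c = 3
After step 2: c = 9
After step 3: c = 9
After step 4: c = 6
After step 5: c = 15 ← maximum
After step 6: c = 15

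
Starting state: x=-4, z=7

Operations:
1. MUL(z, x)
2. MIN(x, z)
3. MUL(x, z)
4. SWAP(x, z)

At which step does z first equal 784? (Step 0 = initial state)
Step 4

Tracing z:
Initial: z = 7
After step 1: z = -28
After step 2: z = -28
After step 3: z = -28
After step 4: z = 784 ← first occurrence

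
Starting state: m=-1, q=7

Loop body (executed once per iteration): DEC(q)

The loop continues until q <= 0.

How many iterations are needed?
7

Tracing iterations:
Initial: m=-1, q=7
After iteration 1: m=-1, q=6
After iteration 2: m=-1, q=5
After iteration 3: m=-1, q=4
After iteration 4: m=-1, q=3
After iteration 5: m=-1, q=2
After iteration 6: m=-1, q=1
After iteration 7: m=-1, q=0
q <= 0 now holds, so the loop exits after 7 iterations.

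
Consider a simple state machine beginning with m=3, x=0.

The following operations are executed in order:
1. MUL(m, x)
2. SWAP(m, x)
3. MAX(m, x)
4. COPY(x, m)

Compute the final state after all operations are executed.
{m: 0, x: 0}

Step-by-step execution:
Initial: m=3, x=0
After step 1 (MUL(m, x)): m=0, x=0
After step 2 (SWAP(m, x)): m=0, x=0
After step 3 (MAX(m, x)): m=0, x=0
After step 4 (COPY(x, m)): m=0, x=0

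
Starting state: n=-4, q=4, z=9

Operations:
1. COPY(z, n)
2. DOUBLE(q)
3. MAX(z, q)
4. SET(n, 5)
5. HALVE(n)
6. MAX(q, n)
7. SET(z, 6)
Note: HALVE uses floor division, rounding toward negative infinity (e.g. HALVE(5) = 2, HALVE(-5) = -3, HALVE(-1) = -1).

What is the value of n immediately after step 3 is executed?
n = -4

Tracing n through execution:
Initial: n = -4
After step 1 (COPY(z, n)): n = -4
After step 2 (DOUBLE(q)): n = -4
After step 3 (MAX(z, q)): n = -4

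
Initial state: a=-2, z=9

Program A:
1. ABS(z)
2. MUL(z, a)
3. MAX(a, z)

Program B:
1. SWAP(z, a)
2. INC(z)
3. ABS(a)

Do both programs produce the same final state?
No

Program A final state: a=-2, z=-18
Program B final state: a=9, z=-1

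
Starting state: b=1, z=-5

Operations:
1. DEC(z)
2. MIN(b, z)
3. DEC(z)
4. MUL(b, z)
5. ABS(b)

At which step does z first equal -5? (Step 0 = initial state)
Step 0

Tracing z:
Initial: z = -5 ← first occurrence
After step 1: z = -6
After step 2: z = -6
After step 3: z = -7
After step 4: z = -7
After step 5: z = -7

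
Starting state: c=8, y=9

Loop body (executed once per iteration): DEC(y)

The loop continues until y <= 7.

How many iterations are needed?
2

Tracing iterations:
Initial: c=8, y=9
After iteration 1: c=8, y=8
After iteration 2: c=8, y=7
y <= 7 now holds, so the loop exits after 2 iterations.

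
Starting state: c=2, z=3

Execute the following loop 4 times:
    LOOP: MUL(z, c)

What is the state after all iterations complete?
c=2, z=48

Iteration trace:
Start: c=2, z=3
After iteration 1: c=2, z=6
After iteration 2: c=2, z=12
After iteration 3: c=2, z=24
After iteration 4: c=2, z=48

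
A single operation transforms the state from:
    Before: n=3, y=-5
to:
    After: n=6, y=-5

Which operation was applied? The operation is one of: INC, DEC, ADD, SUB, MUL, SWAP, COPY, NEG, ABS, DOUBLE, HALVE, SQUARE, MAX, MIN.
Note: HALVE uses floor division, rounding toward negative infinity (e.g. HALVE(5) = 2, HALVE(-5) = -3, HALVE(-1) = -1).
DOUBLE(n)

Analyzing the change:
Before: n=3, y=-5
After: n=6, y=-5
Variable n changed from 3 to 6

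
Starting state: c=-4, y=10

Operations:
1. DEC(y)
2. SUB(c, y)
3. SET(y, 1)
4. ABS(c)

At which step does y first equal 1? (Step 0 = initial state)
Step 3

Tracing y:
Initial: y = 10
After step 1: y = 9
After step 2: y = 9
After step 3: y = 1 ← first occurrence
After step 4: y = 1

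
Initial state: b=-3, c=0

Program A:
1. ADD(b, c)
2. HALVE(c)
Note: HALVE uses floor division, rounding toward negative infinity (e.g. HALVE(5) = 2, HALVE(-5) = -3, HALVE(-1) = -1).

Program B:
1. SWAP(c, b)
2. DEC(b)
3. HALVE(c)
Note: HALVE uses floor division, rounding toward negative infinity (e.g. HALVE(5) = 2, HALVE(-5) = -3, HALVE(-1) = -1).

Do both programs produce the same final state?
No

Program A final state: b=-3, c=0
Program B final state: b=-1, c=-2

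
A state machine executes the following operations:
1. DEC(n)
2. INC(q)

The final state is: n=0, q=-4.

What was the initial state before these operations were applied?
n=1, q=-5

Working backwards:
Final state: n=0, q=-4
Before step 2 (INC(q)): n=0, q=-5
Before step 1 (DEC(n)): n=1, q=-5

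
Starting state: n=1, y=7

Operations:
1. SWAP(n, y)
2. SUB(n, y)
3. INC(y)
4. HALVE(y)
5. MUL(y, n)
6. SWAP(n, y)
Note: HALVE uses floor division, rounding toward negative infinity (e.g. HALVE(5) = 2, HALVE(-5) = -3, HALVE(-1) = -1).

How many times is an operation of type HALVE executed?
1

Counting HALVE operations:
Step 4: HALVE(y) ← HALVE
Total: 1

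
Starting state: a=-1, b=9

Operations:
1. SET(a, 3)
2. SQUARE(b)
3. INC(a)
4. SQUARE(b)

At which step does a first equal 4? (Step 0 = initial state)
Step 3

Tracing a:
Initial: a = -1
After step 1: a = 3
After step 2: a = 3
After step 3: a = 4 ← first occurrence
After step 4: a = 4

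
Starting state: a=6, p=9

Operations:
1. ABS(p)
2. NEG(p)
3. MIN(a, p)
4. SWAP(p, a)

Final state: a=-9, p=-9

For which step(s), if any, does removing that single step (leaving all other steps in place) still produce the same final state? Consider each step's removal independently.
Step(s) 1, 4

Testing removal of each single step:
Without step 1: final = a=-9, p=-9 (same)
Without step 2: final = a=9, p=6 (different)
Without step 3: final = a=-9, p=6 (different)
Without step 4: final = a=-9, p=-9 (same)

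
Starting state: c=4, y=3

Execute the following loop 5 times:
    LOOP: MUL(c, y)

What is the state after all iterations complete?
c=972, y=3

Iteration trace:
Start: c=4, y=3
After iteration 1: c=12, y=3
After iteration 2: c=36, y=3
After iteration 3: c=108, y=3
After iteration 4: c=324, y=3
After iteration 5: c=972, y=3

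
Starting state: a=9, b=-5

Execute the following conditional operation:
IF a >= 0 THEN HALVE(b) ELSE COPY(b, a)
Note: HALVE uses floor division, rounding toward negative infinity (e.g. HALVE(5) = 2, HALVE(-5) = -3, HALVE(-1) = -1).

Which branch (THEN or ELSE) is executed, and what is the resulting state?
Branch: THEN, Final state: a=9, b=-3

Evaluating condition: a >= 0
a = 9
Condition is True, so THEN branch executes
After HALVE(b): a=9, b=-3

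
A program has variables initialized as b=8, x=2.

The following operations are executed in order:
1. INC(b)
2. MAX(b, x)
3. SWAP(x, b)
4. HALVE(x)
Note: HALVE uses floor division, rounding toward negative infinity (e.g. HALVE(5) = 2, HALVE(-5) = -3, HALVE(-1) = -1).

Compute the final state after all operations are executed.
{b: 2, x: 4}

Step-by-step execution:
Initial: b=8, x=2
After step 1 (INC(b)): b=9, x=2
After step 2 (MAX(b, x)): b=9, x=2
After step 3 (SWAP(x, b)): b=2, x=9
After step 4 (HALVE(x)): b=2, x=4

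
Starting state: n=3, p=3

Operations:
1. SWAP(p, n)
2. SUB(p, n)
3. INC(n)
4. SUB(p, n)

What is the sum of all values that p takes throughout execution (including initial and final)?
2

Values of p at each step:
Initial: p = 3
After step 1: p = 3
After step 2: p = 0
After step 3: p = 0
After step 4: p = -4
Sum = 3 + 3 + 0 + 0 + -4 = 2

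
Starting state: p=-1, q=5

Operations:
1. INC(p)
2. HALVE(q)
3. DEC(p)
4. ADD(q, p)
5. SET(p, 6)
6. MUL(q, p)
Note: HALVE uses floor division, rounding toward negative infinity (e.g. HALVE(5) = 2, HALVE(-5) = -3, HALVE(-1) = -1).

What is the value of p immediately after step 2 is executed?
p = 0

Tracing p through execution:
Initial: p = -1
After step 1 (INC(p)): p = 0
After step 2 (HALVE(q)): p = 0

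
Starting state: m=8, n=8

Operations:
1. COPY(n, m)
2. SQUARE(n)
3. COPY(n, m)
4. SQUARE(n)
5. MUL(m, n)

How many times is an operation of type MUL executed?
1

Counting MUL operations:
Step 5: MUL(m, n) ← MUL
Total: 1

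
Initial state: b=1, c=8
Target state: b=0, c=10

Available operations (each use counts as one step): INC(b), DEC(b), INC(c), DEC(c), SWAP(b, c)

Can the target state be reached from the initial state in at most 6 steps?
Yes

Path (3 steps): DEC(b) → INC(c) → INC(c)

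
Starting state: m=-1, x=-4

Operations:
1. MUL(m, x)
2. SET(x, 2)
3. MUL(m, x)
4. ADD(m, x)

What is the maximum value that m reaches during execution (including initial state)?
10

Values of m at each step:
Initial: m = -1
After step 1: m = 4
After step 2: m = 4
After step 3: m = 8
After step 4: m = 10 ← maximum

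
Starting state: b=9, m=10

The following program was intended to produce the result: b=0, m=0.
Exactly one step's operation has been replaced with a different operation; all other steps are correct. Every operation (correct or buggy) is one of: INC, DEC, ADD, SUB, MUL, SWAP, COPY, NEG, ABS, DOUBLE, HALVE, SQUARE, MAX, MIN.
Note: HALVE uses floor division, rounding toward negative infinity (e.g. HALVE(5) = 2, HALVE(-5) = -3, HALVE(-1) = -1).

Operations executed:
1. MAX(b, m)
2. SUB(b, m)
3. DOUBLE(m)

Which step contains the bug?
Step 3

Trace with buggy code:
Initial: b=9, m=10
After step 1: b=10, m=10
After step 2: b=0, m=10
After step 3: b=0, m=20
Actual final b=0, m=20 ≠ expected b=0, m=0.
Step 3 is the only position where a single-operation replacement can produce the expected result.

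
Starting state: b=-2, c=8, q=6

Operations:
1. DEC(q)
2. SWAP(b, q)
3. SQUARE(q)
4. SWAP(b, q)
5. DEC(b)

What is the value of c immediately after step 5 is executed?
c = 8

Tracing c through execution:
Initial: c = 8
After step 1 (DEC(q)): c = 8
After step 2 (SWAP(b, q)): c = 8
After step 3 (SQUARE(q)): c = 8
After step 4 (SWAP(b, q)): c = 8
After step 5 (DEC(b)): c = 8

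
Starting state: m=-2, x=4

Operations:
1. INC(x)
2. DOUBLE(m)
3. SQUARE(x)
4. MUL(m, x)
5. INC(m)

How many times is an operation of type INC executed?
2

Counting INC operations:
Step 1: INC(x) ← INC
Step 5: INC(m) ← INC
Total: 2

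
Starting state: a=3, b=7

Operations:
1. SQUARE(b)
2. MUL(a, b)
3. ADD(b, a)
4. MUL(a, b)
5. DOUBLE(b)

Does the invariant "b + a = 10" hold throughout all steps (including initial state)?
No, violated after step 1

The invariant is violated after step 1.

State at each step:
Initial: a=3, b=7
After step 1: a=3, b=49
After step 2: a=147, b=49
After step 3: a=147, b=196
After step 4: a=28812, b=196
After step 5: a=28812, b=392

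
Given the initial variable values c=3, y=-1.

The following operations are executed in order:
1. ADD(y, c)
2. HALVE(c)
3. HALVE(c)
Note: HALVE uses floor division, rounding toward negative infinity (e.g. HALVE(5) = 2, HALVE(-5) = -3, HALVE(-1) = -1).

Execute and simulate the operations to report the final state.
{c: 0, y: 2}

Step-by-step execution:
Initial: c=3, y=-1
After step 1 (ADD(y, c)): c=3, y=2
After step 2 (HALVE(c)): c=1, y=2
After step 3 (HALVE(c)): c=0, y=2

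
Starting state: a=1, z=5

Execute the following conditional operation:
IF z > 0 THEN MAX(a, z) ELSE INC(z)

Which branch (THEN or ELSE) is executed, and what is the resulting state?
Branch: THEN, Final state: a=5, z=5

Evaluating condition: z > 0
z = 5
Condition is True, so THEN branch executes
After MAX(a, z): a=5, z=5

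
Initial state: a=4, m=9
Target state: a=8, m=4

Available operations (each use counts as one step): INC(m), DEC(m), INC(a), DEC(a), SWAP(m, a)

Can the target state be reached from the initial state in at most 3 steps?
Yes

Path (2 steps): DEC(m) → SWAP(m, a)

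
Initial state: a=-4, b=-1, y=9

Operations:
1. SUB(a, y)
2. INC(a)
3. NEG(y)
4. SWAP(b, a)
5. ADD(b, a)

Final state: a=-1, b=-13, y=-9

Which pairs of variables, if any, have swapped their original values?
None

Comparing initial and final values:
b: -1 → -13
a: -4 → -1
y: 9 → -9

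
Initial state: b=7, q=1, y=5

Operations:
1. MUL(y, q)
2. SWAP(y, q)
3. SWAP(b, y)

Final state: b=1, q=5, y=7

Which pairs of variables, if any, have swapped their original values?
None

Comparing initial and final values:
y: 5 → 7
b: 7 → 1
q: 1 → 5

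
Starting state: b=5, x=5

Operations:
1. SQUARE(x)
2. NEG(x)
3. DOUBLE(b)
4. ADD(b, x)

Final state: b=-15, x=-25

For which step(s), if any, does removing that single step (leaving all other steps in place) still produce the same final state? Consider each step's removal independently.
None - removing any single step changes the final result

Testing removal of each single step:
Without step 1: final = b=5, x=-5 (different)
Without step 2: final = b=35, x=25 (different)
Without step 3: final = b=-20, x=-25 (different)
Without step 4: final = b=10, x=-25 (different)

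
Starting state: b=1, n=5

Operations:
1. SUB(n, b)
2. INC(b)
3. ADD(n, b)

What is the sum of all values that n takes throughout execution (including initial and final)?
19

Values of n at each step:
Initial: n = 5
After step 1: n = 4
After step 2: n = 4
After step 3: n = 6
Sum = 5 + 4 + 4 + 6 = 19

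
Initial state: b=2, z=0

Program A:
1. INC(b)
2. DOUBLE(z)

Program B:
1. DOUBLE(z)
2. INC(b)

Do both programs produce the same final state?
Yes

Program A final state: b=3, z=0
Program B final state: b=3, z=0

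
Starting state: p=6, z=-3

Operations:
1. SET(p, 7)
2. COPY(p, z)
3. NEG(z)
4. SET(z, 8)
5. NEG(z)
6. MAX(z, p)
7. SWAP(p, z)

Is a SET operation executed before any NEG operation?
Yes

First SET: step 1
First NEG: step 3
Since 1 < 3, SET comes first.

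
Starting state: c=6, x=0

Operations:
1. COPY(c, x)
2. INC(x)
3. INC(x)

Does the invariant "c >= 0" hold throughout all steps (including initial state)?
Yes

The invariant holds at every step.

State at each step:
Initial: c=6, x=0
After step 1: c=0, x=0
After step 2: c=0, x=1
After step 3: c=0, x=2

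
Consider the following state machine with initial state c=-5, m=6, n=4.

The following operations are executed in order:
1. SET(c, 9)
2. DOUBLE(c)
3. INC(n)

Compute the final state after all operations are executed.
{c: 18, m: 6, n: 5}

Step-by-step execution:
Initial: c=-5, m=6, n=4
After step 1 (SET(c, 9)): c=9, m=6, n=4
After step 2 (DOUBLE(c)): c=18, m=6, n=4
After step 3 (INC(n)): c=18, m=6, n=5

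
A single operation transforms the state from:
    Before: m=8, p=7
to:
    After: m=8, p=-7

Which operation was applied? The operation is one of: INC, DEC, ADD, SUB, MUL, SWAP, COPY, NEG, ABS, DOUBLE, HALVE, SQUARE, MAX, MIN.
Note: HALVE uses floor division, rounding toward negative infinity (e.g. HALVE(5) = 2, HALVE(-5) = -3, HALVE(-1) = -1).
NEG(p)

Analyzing the change:
Before: m=8, p=7
After: m=8, p=-7
Variable p changed from 7 to -7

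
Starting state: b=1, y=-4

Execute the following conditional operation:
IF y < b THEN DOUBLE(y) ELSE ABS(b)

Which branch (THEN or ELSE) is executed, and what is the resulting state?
Branch: THEN, Final state: b=1, y=-8

Evaluating condition: y < b
y = -4, b = 1
Condition is True, so THEN branch executes
After DOUBLE(y): b=1, y=-8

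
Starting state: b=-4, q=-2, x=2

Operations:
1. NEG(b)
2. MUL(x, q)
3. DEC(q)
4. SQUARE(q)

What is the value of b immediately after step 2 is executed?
b = 4

Tracing b through execution:
Initial: b = -4
After step 1 (NEG(b)): b = 4
After step 2 (MUL(x, q)): b = 4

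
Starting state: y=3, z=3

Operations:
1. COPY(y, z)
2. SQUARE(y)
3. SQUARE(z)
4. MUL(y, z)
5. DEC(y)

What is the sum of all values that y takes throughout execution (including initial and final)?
185

Values of y at each step:
Initial: y = 3
After step 1: y = 3
After step 2: y = 9
After step 3: y = 9
After step 4: y = 81
After step 5: y = 80
Sum = 3 + 3 + 9 + 9 + 81 + 80 = 185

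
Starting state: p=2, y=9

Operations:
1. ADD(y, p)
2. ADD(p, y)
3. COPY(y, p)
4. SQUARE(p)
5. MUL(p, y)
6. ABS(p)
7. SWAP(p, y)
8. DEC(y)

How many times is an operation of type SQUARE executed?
1

Counting SQUARE operations:
Step 4: SQUARE(p) ← SQUARE
Total: 1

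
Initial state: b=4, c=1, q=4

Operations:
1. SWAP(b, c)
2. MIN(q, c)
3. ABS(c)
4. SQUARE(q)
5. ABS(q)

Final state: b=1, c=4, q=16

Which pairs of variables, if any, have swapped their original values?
(c, b)

Comparing initial and final values:
c: 1 → 4
q: 4 → 16
b: 4 → 1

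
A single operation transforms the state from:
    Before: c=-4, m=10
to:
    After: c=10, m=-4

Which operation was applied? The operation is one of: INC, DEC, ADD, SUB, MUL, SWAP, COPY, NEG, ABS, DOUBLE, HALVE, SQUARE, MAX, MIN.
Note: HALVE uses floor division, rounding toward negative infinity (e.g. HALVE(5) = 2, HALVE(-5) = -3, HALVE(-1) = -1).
SWAP(m, c)

Analyzing the change:
Before: c=-4, m=10
After: c=10, m=-4
Variable m changed from 10 to -4
Variable c changed from -4 to 10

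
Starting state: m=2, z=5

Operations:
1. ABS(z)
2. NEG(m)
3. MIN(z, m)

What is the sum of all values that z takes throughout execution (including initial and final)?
13

Values of z at each step:
Initial: z = 5
After step 1: z = 5
After step 2: z = 5
After step 3: z = -2
Sum = 5 + 5 + 5 + -2 = 13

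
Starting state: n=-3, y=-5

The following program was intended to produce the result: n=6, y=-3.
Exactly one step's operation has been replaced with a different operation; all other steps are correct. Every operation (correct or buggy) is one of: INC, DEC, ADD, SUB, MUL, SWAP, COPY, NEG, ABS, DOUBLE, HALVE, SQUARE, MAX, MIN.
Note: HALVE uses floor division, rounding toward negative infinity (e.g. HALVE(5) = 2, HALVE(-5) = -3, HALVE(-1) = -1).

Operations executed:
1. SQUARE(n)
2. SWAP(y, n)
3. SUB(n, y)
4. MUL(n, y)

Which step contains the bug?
Step 1

Trace with buggy code:
Initial: n=-3, y=-5
After step 1: n=9, y=-5
After step 2: n=-5, y=9
After step 3: n=-14, y=9
After step 4: n=-126, y=9
Actual final n=-126, y=9 ≠ expected n=6, y=-3.
Step 1 is the only position where a single-operation replacement can produce the expected result.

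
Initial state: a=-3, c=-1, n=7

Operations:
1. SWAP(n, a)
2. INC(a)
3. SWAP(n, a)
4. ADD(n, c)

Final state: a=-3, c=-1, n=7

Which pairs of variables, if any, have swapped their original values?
None

Comparing initial and final values:
n: 7 → 7
c: -1 → -1
a: -3 → -3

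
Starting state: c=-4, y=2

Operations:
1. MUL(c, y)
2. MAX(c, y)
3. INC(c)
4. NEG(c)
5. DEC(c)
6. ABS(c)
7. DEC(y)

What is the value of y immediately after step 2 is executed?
y = 2

Tracing y through execution:
Initial: y = 2
After step 1 (MUL(c, y)): y = 2
After step 2 (MAX(c, y)): y = 2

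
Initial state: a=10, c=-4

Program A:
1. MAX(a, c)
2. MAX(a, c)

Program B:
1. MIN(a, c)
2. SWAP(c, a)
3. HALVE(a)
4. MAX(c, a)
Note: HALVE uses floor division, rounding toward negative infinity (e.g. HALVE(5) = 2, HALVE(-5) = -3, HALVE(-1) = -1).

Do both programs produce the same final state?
No

Program A final state: a=10, c=-4
Program B final state: a=-2, c=-2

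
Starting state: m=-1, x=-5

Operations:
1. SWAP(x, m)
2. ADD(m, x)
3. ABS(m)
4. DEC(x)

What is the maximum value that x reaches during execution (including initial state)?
-1

Values of x at each step:
Initial: x = -5
After step 1: x = -1 ← maximum
After step 2: x = -1
After step 3: x = -1
After step 4: x = -2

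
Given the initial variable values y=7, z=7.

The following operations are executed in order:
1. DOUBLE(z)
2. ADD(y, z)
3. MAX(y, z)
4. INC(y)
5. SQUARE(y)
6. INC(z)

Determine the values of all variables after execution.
{y: 484, z: 15}

Step-by-step execution:
Initial: y=7, z=7
After step 1 (DOUBLE(z)): y=7, z=14
After step 2 (ADD(y, z)): y=21, z=14
After step 3 (MAX(y, z)): y=21, z=14
After step 4 (INC(y)): y=22, z=14
After step 5 (SQUARE(y)): y=484, z=14
After step 6 (INC(z)): y=484, z=15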